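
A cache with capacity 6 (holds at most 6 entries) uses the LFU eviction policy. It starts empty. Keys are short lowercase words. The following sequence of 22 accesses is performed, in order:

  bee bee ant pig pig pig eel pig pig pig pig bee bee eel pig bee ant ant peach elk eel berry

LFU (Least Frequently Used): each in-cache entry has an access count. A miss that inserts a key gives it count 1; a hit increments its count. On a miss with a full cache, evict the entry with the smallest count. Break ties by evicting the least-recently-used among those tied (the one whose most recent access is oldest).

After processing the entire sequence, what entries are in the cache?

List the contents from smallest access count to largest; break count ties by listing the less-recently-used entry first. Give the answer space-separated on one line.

LFU simulation (capacity=6):
  1. access bee: MISS. Cache: [bee(c=1)]
  2. access bee: HIT, count now 2. Cache: [bee(c=2)]
  3. access ant: MISS. Cache: [ant(c=1) bee(c=2)]
  4. access pig: MISS. Cache: [ant(c=1) pig(c=1) bee(c=2)]
  5. access pig: HIT, count now 2. Cache: [ant(c=1) bee(c=2) pig(c=2)]
  6. access pig: HIT, count now 3. Cache: [ant(c=1) bee(c=2) pig(c=3)]
  7. access eel: MISS. Cache: [ant(c=1) eel(c=1) bee(c=2) pig(c=3)]
  8. access pig: HIT, count now 4. Cache: [ant(c=1) eel(c=1) bee(c=2) pig(c=4)]
  9. access pig: HIT, count now 5. Cache: [ant(c=1) eel(c=1) bee(c=2) pig(c=5)]
  10. access pig: HIT, count now 6. Cache: [ant(c=1) eel(c=1) bee(c=2) pig(c=6)]
  11. access pig: HIT, count now 7. Cache: [ant(c=1) eel(c=1) bee(c=2) pig(c=7)]
  12. access bee: HIT, count now 3. Cache: [ant(c=1) eel(c=1) bee(c=3) pig(c=7)]
  13. access bee: HIT, count now 4. Cache: [ant(c=1) eel(c=1) bee(c=4) pig(c=7)]
  14. access eel: HIT, count now 2. Cache: [ant(c=1) eel(c=2) bee(c=4) pig(c=7)]
  15. access pig: HIT, count now 8. Cache: [ant(c=1) eel(c=2) bee(c=4) pig(c=8)]
  16. access bee: HIT, count now 5. Cache: [ant(c=1) eel(c=2) bee(c=5) pig(c=8)]
  17. access ant: HIT, count now 2. Cache: [eel(c=2) ant(c=2) bee(c=5) pig(c=8)]
  18. access ant: HIT, count now 3. Cache: [eel(c=2) ant(c=3) bee(c=5) pig(c=8)]
  19. access peach: MISS. Cache: [peach(c=1) eel(c=2) ant(c=3) bee(c=5) pig(c=8)]
  20. access elk: MISS. Cache: [peach(c=1) elk(c=1) eel(c=2) ant(c=3) bee(c=5) pig(c=8)]
  21. access eel: HIT, count now 3. Cache: [peach(c=1) elk(c=1) ant(c=3) eel(c=3) bee(c=5) pig(c=8)]
  22. access berry: MISS, evict peach(c=1). Cache: [elk(c=1) berry(c=1) ant(c=3) eel(c=3) bee(c=5) pig(c=8)]
Total: 15 hits, 7 misses, 1 evictions

Answer: elk berry ant eel bee pig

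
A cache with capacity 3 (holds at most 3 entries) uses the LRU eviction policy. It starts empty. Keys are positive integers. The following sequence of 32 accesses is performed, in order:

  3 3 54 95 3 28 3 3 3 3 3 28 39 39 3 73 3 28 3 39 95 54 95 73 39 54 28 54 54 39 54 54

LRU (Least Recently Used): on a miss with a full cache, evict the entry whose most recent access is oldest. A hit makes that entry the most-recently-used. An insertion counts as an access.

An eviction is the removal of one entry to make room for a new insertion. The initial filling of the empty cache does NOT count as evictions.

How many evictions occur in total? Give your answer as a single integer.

Answer: 11

Derivation:
LRU simulation (capacity=3):
  1. access 3: MISS. Cache (LRU->MRU): [3]
  2. access 3: HIT. Cache (LRU->MRU): [3]
  3. access 54: MISS. Cache (LRU->MRU): [3 54]
  4. access 95: MISS. Cache (LRU->MRU): [3 54 95]
  5. access 3: HIT. Cache (LRU->MRU): [54 95 3]
  6. access 28: MISS, evict 54. Cache (LRU->MRU): [95 3 28]
  7. access 3: HIT. Cache (LRU->MRU): [95 28 3]
  8. access 3: HIT. Cache (LRU->MRU): [95 28 3]
  9. access 3: HIT. Cache (LRU->MRU): [95 28 3]
  10. access 3: HIT. Cache (LRU->MRU): [95 28 3]
  11. access 3: HIT. Cache (LRU->MRU): [95 28 3]
  12. access 28: HIT. Cache (LRU->MRU): [95 3 28]
  13. access 39: MISS, evict 95. Cache (LRU->MRU): [3 28 39]
  14. access 39: HIT. Cache (LRU->MRU): [3 28 39]
  15. access 3: HIT. Cache (LRU->MRU): [28 39 3]
  16. access 73: MISS, evict 28. Cache (LRU->MRU): [39 3 73]
  17. access 3: HIT. Cache (LRU->MRU): [39 73 3]
  18. access 28: MISS, evict 39. Cache (LRU->MRU): [73 3 28]
  19. access 3: HIT. Cache (LRU->MRU): [73 28 3]
  20. access 39: MISS, evict 73. Cache (LRU->MRU): [28 3 39]
  21. access 95: MISS, evict 28. Cache (LRU->MRU): [3 39 95]
  22. access 54: MISS, evict 3. Cache (LRU->MRU): [39 95 54]
  23. access 95: HIT. Cache (LRU->MRU): [39 54 95]
  24. access 73: MISS, evict 39. Cache (LRU->MRU): [54 95 73]
  25. access 39: MISS, evict 54. Cache (LRU->MRU): [95 73 39]
  26. access 54: MISS, evict 95. Cache (LRU->MRU): [73 39 54]
  27. access 28: MISS, evict 73. Cache (LRU->MRU): [39 54 28]
  28. access 54: HIT. Cache (LRU->MRU): [39 28 54]
  29. access 54: HIT. Cache (LRU->MRU): [39 28 54]
  30. access 39: HIT. Cache (LRU->MRU): [28 54 39]
  31. access 54: HIT. Cache (LRU->MRU): [28 39 54]
  32. access 54: HIT. Cache (LRU->MRU): [28 39 54]
Total: 18 hits, 14 misses, 11 evictions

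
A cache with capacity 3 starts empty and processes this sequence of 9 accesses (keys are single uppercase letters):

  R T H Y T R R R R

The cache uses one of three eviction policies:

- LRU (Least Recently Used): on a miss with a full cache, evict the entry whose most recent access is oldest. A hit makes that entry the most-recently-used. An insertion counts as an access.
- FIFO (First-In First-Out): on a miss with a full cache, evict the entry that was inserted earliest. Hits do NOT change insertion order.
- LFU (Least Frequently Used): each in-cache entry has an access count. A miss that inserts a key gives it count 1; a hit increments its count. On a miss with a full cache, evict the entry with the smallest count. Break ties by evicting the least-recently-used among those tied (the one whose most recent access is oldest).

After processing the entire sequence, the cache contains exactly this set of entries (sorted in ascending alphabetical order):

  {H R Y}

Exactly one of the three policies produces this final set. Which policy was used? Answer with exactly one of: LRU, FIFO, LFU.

Answer: FIFO

Derivation:
Simulating under each policy and comparing final sets:
  LRU: final set = {R T Y} -> differs
  FIFO: final set = {H R Y} -> MATCHES target
  LFU: final set = {R T Y} -> differs
Only FIFO produces the target set.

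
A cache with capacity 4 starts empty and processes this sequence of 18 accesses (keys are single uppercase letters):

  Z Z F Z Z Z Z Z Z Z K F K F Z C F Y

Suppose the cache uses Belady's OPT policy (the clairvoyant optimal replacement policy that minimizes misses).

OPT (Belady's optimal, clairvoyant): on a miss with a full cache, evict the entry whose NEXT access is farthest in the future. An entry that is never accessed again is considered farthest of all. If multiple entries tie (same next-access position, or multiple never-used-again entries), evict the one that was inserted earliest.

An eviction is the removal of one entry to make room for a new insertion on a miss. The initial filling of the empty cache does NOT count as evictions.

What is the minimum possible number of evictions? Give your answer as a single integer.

OPT (Belady) simulation (capacity=4):
  1. access Z: MISS. Cache: [Z]
  2. access Z: HIT. Next use of Z: step 4. Cache: [Z]
  3. access F: MISS. Cache: [Z F]
  4. access Z: HIT. Next use of Z: step 5. Cache: [Z F]
  5. access Z: HIT. Next use of Z: step 6. Cache: [Z F]
  6. access Z: HIT. Next use of Z: step 7. Cache: [Z F]
  7. access Z: HIT. Next use of Z: step 8. Cache: [Z F]
  8. access Z: HIT. Next use of Z: step 9. Cache: [Z F]
  9. access Z: HIT. Next use of Z: step 10. Cache: [Z F]
  10. access Z: HIT. Next use of Z: step 15. Cache: [Z F]
  11. access K: MISS. Cache: [Z F K]
  12. access F: HIT. Next use of F: step 14. Cache: [Z F K]
  13. access K: HIT. Next use of K: never. Cache: [Z F K]
  14. access F: HIT. Next use of F: step 17. Cache: [Z F K]
  15. access Z: HIT. Next use of Z: never. Cache: [Z F K]
  16. access C: MISS. Cache: [Z F K C]
  17. access F: HIT. Next use of F: never. Cache: [Z F K C]
  18. access Y: MISS, evict Z (next use: never). Cache: [F K C Y]
Total: 13 hits, 5 misses, 1 evictions

Answer: 1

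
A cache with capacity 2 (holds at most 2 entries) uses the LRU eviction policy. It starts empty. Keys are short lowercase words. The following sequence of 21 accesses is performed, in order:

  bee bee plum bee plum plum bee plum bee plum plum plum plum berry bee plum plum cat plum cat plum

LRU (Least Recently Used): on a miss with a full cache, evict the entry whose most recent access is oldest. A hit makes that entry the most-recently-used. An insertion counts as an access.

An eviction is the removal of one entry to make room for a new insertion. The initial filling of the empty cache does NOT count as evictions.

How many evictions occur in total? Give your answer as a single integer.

Answer: 4

Derivation:
LRU simulation (capacity=2):
  1. access bee: MISS. Cache (LRU->MRU): [bee]
  2. access bee: HIT. Cache (LRU->MRU): [bee]
  3. access plum: MISS. Cache (LRU->MRU): [bee plum]
  4. access bee: HIT. Cache (LRU->MRU): [plum bee]
  5. access plum: HIT. Cache (LRU->MRU): [bee plum]
  6. access plum: HIT. Cache (LRU->MRU): [bee plum]
  7. access bee: HIT. Cache (LRU->MRU): [plum bee]
  8. access plum: HIT. Cache (LRU->MRU): [bee plum]
  9. access bee: HIT. Cache (LRU->MRU): [plum bee]
  10. access plum: HIT. Cache (LRU->MRU): [bee plum]
  11. access plum: HIT. Cache (LRU->MRU): [bee plum]
  12. access plum: HIT. Cache (LRU->MRU): [bee plum]
  13. access plum: HIT. Cache (LRU->MRU): [bee plum]
  14. access berry: MISS, evict bee. Cache (LRU->MRU): [plum berry]
  15. access bee: MISS, evict plum. Cache (LRU->MRU): [berry bee]
  16. access plum: MISS, evict berry. Cache (LRU->MRU): [bee plum]
  17. access plum: HIT. Cache (LRU->MRU): [bee plum]
  18. access cat: MISS, evict bee. Cache (LRU->MRU): [plum cat]
  19. access plum: HIT. Cache (LRU->MRU): [cat plum]
  20. access cat: HIT. Cache (LRU->MRU): [plum cat]
  21. access plum: HIT. Cache (LRU->MRU): [cat plum]
Total: 15 hits, 6 misses, 4 evictions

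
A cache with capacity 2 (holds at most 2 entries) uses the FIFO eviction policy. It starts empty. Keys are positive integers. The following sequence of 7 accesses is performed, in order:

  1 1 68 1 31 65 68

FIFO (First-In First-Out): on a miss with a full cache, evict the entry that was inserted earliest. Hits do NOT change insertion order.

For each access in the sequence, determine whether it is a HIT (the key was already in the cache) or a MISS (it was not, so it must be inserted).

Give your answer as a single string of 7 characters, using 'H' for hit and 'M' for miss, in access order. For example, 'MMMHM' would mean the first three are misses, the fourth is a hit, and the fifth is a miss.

FIFO simulation (capacity=2):
  1. access 1: MISS. Cache (old->new): [1]
  2. access 1: HIT. Cache (old->new): [1]
  3. access 68: MISS. Cache (old->new): [1 68]
  4. access 1: HIT. Cache (old->new): [1 68]
  5. access 31: MISS, evict 1. Cache (old->new): [68 31]
  6. access 65: MISS, evict 68. Cache (old->new): [31 65]
  7. access 68: MISS, evict 31. Cache (old->new): [65 68]
Total: 2 hits, 5 misses, 3 evictions

Answer: MHMHMMM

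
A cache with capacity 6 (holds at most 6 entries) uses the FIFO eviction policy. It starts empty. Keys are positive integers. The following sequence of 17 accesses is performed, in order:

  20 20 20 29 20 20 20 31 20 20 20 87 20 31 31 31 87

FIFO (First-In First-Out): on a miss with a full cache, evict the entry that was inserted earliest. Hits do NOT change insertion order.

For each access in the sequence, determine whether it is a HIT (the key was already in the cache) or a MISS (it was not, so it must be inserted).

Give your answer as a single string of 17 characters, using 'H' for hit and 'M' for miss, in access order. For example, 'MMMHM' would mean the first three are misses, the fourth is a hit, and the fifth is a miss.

FIFO simulation (capacity=6):
  1. access 20: MISS. Cache (old->new): [20]
  2. access 20: HIT. Cache (old->new): [20]
  3. access 20: HIT. Cache (old->new): [20]
  4. access 29: MISS. Cache (old->new): [20 29]
  5. access 20: HIT. Cache (old->new): [20 29]
  6. access 20: HIT. Cache (old->new): [20 29]
  7. access 20: HIT. Cache (old->new): [20 29]
  8. access 31: MISS. Cache (old->new): [20 29 31]
  9. access 20: HIT. Cache (old->new): [20 29 31]
  10. access 20: HIT. Cache (old->new): [20 29 31]
  11. access 20: HIT. Cache (old->new): [20 29 31]
  12. access 87: MISS. Cache (old->new): [20 29 31 87]
  13. access 20: HIT. Cache (old->new): [20 29 31 87]
  14. access 31: HIT. Cache (old->new): [20 29 31 87]
  15. access 31: HIT. Cache (old->new): [20 29 31 87]
  16. access 31: HIT. Cache (old->new): [20 29 31 87]
  17. access 87: HIT. Cache (old->new): [20 29 31 87]
Total: 13 hits, 4 misses, 0 evictions

Answer: MHHMHHHMHHHMHHHHH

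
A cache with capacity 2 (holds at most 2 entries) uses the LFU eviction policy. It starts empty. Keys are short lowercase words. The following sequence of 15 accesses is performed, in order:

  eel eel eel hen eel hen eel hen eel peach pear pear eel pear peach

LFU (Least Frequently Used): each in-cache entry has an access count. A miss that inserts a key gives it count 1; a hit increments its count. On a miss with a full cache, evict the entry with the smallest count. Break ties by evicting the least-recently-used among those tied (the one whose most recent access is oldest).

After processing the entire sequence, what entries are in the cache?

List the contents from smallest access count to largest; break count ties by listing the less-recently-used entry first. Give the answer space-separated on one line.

Answer: peach eel

Derivation:
LFU simulation (capacity=2):
  1. access eel: MISS. Cache: [eel(c=1)]
  2. access eel: HIT, count now 2. Cache: [eel(c=2)]
  3. access eel: HIT, count now 3. Cache: [eel(c=3)]
  4. access hen: MISS. Cache: [hen(c=1) eel(c=3)]
  5. access eel: HIT, count now 4. Cache: [hen(c=1) eel(c=4)]
  6. access hen: HIT, count now 2. Cache: [hen(c=2) eel(c=4)]
  7. access eel: HIT, count now 5. Cache: [hen(c=2) eel(c=5)]
  8. access hen: HIT, count now 3. Cache: [hen(c=3) eel(c=5)]
  9. access eel: HIT, count now 6. Cache: [hen(c=3) eel(c=6)]
  10. access peach: MISS, evict hen(c=3). Cache: [peach(c=1) eel(c=6)]
  11. access pear: MISS, evict peach(c=1). Cache: [pear(c=1) eel(c=6)]
  12. access pear: HIT, count now 2. Cache: [pear(c=2) eel(c=6)]
  13. access eel: HIT, count now 7. Cache: [pear(c=2) eel(c=7)]
  14. access pear: HIT, count now 3. Cache: [pear(c=3) eel(c=7)]
  15. access peach: MISS, evict pear(c=3). Cache: [peach(c=1) eel(c=7)]
Total: 10 hits, 5 misses, 3 evictions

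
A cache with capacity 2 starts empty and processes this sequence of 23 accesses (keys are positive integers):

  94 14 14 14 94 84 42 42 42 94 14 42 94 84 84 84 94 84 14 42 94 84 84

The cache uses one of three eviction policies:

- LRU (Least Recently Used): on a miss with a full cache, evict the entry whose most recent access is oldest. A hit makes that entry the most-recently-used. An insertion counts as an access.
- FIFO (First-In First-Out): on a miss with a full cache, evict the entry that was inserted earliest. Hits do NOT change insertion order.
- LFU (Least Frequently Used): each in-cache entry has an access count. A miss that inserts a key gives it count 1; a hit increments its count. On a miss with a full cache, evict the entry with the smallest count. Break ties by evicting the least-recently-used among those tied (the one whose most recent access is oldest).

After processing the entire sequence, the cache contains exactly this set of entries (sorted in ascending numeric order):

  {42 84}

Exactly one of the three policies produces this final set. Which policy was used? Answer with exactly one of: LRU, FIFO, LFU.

Simulating under each policy and comparing final sets:
  LRU: final set = {84 94} -> differs
  FIFO: final set = {84 94} -> differs
  LFU: final set = {42 84} -> MATCHES target
Only LFU produces the target set.

Answer: LFU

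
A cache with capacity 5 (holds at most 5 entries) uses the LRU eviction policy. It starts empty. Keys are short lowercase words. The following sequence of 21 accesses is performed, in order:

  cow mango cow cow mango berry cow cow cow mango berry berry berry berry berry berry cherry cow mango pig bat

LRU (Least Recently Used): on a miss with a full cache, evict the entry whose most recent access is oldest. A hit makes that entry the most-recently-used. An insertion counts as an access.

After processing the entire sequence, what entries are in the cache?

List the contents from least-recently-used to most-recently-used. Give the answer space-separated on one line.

Answer: cherry cow mango pig bat

Derivation:
LRU simulation (capacity=5):
  1. access cow: MISS. Cache (LRU->MRU): [cow]
  2. access mango: MISS. Cache (LRU->MRU): [cow mango]
  3. access cow: HIT. Cache (LRU->MRU): [mango cow]
  4. access cow: HIT. Cache (LRU->MRU): [mango cow]
  5. access mango: HIT. Cache (LRU->MRU): [cow mango]
  6. access berry: MISS. Cache (LRU->MRU): [cow mango berry]
  7. access cow: HIT. Cache (LRU->MRU): [mango berry cow]
  8. access cow: HIT. Cache (LRU->MRU): [mango berry cow]
  9. access cow: HIT. Cache (LRU->MRU): [mango berry cow]
  10. access mango: HIT. Cache (LRU->MRU): [berry cow mango]
  11. access berry: HIT. Cache (LRU->MRU): [cow mango berry]
  12. access berry: HIT. Cache (LRU->MRU): [cow mango berry]
  13. access berry: HIT. Cache (LRU->MRU): [cow mango berry]
  14. access berry: HIT. Cache (LRU->MRU): [cow mango berry]
  15. access berry: HIT. Cache (LRU->MRU): [cow mango berry]
  16. access berry: HIT. Cache (LRU->MRU): [cow mango berry]
  17. access cherry: MISS. Cache (LRU->MRU): [cow mango berry cherry]
  18. access cow: HIT. Cache (LRU->MRU): [mango berry cherry cow]
  19. access mango: HIT. Cache (LRU->MRU): [berry cherry cow mango]
  20. access pig: MISS. Cache (LRU->MRU): [berry cherry cow mango pig]
  21. access bat: MISS, evict berry. Cache (LRU->MRU): [cherry cow mango pig bat]
Total: 15 hits, 6 misses, 1 evictions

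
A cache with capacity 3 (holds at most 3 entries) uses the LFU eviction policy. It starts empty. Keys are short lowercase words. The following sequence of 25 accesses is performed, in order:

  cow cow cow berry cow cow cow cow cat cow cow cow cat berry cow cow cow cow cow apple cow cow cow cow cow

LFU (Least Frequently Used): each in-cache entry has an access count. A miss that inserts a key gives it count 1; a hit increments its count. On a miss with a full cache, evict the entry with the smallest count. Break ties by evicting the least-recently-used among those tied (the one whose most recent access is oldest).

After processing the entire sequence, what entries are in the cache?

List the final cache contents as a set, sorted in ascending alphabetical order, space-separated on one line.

LFU simulation (capacity=3):
  1. access cow: MISS. Cache: [cow(c=1)]
  2. access cow: HIT, count now 2. Cache: [cow(c=2)]
  3. access cow: HIT, count now 3. Cache: [cow(c=3)]
  4. access berry: MISS. Cache: [berry(c=1) cow(c=3)]
  5. access cow: HIT, count now 4. Cache: [berry(c=1) cow(c=4)]
  6. access cow: HIT, count now 5. Cache: [berry(c=1) cow(c=5)]
  7. access cow: HIT, count now 6. Cache: [berry(c=1) cow(c=6)]
  8. access cow: HIT, count now 7. Cache: [berry(c=1) cow(c=7)]
  9. access cat: MISS. Cache: [berry(c=1) cat(c=1) cow(c=7)]
  10. access cow: HIT, count now 8. Cache: [berry(c=1) cat(c=1) cow(c=8)]
  11. access cow: HIT, count now 9. Cache: [berry(c=1) cat(c=1) cow(c=9)]
  12. access cow: HIT, count now 10. Cache: [berry(c=1) cat(c=1) cow(c=10)]
  13. access cat: HIT, count now 2. Cache: [berry(c=1) cat(c=2) cow(c=10)]
  14. access berry: HIT, count now 2. Cache: [cat(c=2) berry(c=2) cow(c=10)]
  15. access cow: HIT, count now 11. Cache: [cat(c=2) berry(c=2) cow(c=11)]
  16. access cow: HIT, count now 12. Cache: [cat(c=2) berry(c=2) cow(c=12)]
  17. access cow: HIT, count now 13. Cache: [cat(c=2) berry(c=2) cow(c=13)]
  18. access cow: HIT, count now 14. Cache: [cat(c=2) berry(c=2) cow(c=14)]
  19. access cow: HIT, count now 15. Cache: [cat(c=2) berry(c=2) cow(c=15)]
  20. access apple: MISS, evict cat(c=2). Cache: [apple(c=1) berry(c=2) cow(c=15)]
  21. access cow: HIT, count now 16. Cache: [apple(c=1) berry(c=2) cow(c=16)]
  22. access cow: HIT, count now 17. Cache: [apple(c=1) berry(c=2) cow(c=17)]
  23. access cow: HIT, count now 18. Cache: [apple(c=1) berry(c=2) cow(c=18)]
  24. access cow: HIT, count now 19. Cache: [apple(c=1) berry(c=2) cow(c=19)]
  25. access cow: HIT, count now 20. Cache: [apple(c=1) berry(c=2) cow(c=20)]
Total: 21 hits, 4 misses, 1 evictions

Answer: apple berry cow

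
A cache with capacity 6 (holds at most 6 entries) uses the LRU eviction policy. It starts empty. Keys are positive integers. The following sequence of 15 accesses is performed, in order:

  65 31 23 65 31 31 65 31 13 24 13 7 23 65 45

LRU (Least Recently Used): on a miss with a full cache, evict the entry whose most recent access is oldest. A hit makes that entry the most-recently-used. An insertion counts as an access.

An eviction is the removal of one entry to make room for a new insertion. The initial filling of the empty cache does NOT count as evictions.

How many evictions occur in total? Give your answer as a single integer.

LRU simulation (capacity=6):
  1. access 65: MISS. Cache (LRU->MRU): [65]
  2. access 31: MISS. Cache (LRU->MRU): [65 31]
  3. access 23: MISS. Cache (LRU->MRU): [65 31 23]
  4. access 65: HIT. Cache (LRU->MRU): [31 23 65]
  5. access 31: HIT. Cache (LRU->MRU): [23 65 31]
  6. access 31: HIT. Cache (LRU->MRU): [23 65 31]
  7. access 65: HIT. Cache (LRU->MRU): [23 31 65]
  8. access 31: HIT. Cache (LRU->MRU): [23 65 31]
  9. access 13: MISS. Cache (LRU->MRU): [23 65 31 13]
  10. access 24: MISS. Cache (LRU->MRU): [23 65 31 13 24]
  11. access 13: HIT. Cache (LRU->MRU): [23 65 31 24 13]
  12. access 7: MISS. Cache (LRU->MRU): [23 65 31 24 13 7]
  13. access 23: HIT. Cache (LRU->MRU): [65 31 24 13 7 23]
  14. access 65: HIT. Cache (LRU->MRU): [31 24 13 7 23 65]
  15. access 45: MISS, evict 31. Cache (LRU->MRU): [24 13 7 23 65 45]
Total: 8 hits, 7 misses, 1 evictions

Answer: 1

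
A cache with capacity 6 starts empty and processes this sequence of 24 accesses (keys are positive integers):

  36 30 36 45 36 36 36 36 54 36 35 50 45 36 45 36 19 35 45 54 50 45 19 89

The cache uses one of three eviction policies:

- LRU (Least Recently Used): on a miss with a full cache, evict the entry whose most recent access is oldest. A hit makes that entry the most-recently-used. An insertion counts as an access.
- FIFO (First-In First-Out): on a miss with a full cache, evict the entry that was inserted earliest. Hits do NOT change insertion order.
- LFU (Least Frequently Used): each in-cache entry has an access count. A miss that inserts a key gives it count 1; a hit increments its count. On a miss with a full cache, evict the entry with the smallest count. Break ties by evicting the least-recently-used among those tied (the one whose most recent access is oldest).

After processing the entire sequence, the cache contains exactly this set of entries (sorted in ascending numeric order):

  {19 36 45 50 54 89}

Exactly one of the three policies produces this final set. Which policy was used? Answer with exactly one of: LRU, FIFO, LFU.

Answer: LFU

Derivation:
Simulating under each policy and comparing final sets:
  LRU: final set = {19 35 45 50 54 89} -> differs
  FIFO: final set = {19 35 45 50 54 89} -> differs
  LFU: final set = {19 36 45 50 54 89} -> MATCHES target
Only LFU produces the target set.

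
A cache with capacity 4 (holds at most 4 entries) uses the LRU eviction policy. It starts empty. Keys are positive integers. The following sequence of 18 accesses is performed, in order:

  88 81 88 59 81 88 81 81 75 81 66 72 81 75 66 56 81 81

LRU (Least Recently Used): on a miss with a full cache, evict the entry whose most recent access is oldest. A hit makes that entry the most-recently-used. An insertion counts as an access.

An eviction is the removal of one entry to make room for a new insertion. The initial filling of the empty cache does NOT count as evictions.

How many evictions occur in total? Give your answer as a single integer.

Answer: 3

Derivation:
LRU simulation (capacity=4):
  1. access 88: MISS. Cache (LRU->MRU): [88]
  2. access 81: MISS. Cache (LRU->MRU): [88 81]
  3. access 88: HIT. Cache (LRU->MRU): [81 88]
  4. access 59: MISS. Cache (LRU->MRU): [81 88 59]
  5. access 81: HIT. Cache (LRU->MRU): [88 59 81]
  6. access 88: HIT. Cache (LRU->MRU): [59 81 88]
  7. access 81: HIT. Cache (LRU->MRU): [59 88 81]
  8. access 81: HIT. Cache (LRU->MRU): [59 88 81]
  9. access 75: MISS. Cache (LRU->MRU): [59 88 81 75]
  10. access 81: HIT. Cache (LRU->MRU): [59 88 75 81]
  11. access 66: MISS, evict 59. Cache (LRU->MRU): [88 75 81 66]
  12. access 72: MISS, evict 88. Cache (LRU->MRU): [75 81 66 72]
  13. access 81: HIT. Cache (LRU->MRU): [75 66 72 81]
  14. access 75: HIT. Cache (LRU->MRU): [66 72 81 75]
  15. access 66: HIT. Cache (LRU->MRU): [72 81 75 66]
  16. access 56: MISS, evict 72. Cache (LRU->MRU): [81 75 66 56]
  17. access 81: HIT. Cache (LRU->MRU): [75 66 56 81]
  18. access 81: HIT. Cache (LRU->MRU): [75 66 56 81]
Total: 11 hits, 7 misses, 3 evictions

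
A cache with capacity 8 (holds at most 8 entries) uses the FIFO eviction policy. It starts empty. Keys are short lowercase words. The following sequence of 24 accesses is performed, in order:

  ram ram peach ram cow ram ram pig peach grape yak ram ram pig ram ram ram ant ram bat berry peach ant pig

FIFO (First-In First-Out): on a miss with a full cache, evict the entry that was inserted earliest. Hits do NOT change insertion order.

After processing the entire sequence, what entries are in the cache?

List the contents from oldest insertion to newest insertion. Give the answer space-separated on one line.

Answer: peach cow pig grape yak ant bat berry

Derivation:
FIFO simulation (capacity=8):
  1. access ram: MISS. Cache (old->new): [ram]
  2. access ram: HIT. Cache (old->new): [ram]
  3. access peach: MISS. Cache (old->new): [ram peach]
  4. access ram: HIT. Cache (old->new): [ram peach]
  5. access cow: MISS. Cache (old->new): [ram peach cow]
  6. access ram: HIT. Cache (old->new): [ram peach cow]
  7. access ram: HIT. Cache (old->new): [ram peach cow]
  8. access pig: MISS. Cache (old->new): [ram peach cow pig]
  9. access peach: HIT. Cache (old->new): [ram peach cow pig]
  10. access grape: MISS. Cache (old->new): [ram peach cow pig grape]
  11. access yak: MISS. Cache (old->new): [ram peach cow pig grape yak]
  12. access ram: HIT. Cache (old->new): [ram peach cow pig grape yak]
  13. access ram: HIT. Cache (old->new): [ram peach cow pig grape yak]
  14. access pig: HIT. Cache (old->new): [ram peach cow pig grape yak]
  15. access ram: HIT. Cache (old->new): [ram peach cow pig grape yak]
  16. access ram: HIT. Cache (old->new): [ram peach cow pig grape yak]
  17. access ram: HIT. Cache (old->new): [ram peach cow pig grape yak]
  18. access ant: MISS. Cache (old->new): [ram peach cow pig grape yak ant]
  19. access ram: HIT. Cache (old->new): [ram peach cow pig grape yak ant]
  20. access bat: MISS. Cache (old->new): [ram peach cow pig grape yak ant bat]
  21. access berry: MISS, evict ram. Cache (old->new): [peach cow pig grape yak ant bat berry]
  22. access peach: HIT. Cache (old->new): [peach cow pig grape yak ant bat berry]
  23. access ant: HIT. Cache (old->new): [peach cow pig grape yak ant bat berry]
  24. access pig: HIT. Cache (old->new): [peach cow pig grape yak ant bat berry]
Total: 15 hits, 9 misses, 1 evictions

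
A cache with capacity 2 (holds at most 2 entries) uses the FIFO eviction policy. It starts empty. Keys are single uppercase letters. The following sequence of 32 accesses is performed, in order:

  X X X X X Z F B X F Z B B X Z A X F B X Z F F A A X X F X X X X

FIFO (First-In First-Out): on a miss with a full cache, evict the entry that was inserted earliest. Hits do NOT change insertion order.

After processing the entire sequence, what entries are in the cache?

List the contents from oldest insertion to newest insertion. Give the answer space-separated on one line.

Answer: X F

Derivation:
FIFO simulation (capacity=2):
  1. access X: MISS. Cache (old->new): [X]
  2. access X: HIT. Cache (old->new): [X]
  3. access X: HIT. Cache (old->new): [X]
  4. access X: HIT. Cache (old->new): [X]
  5. access X: HIT. Cache (old->new): [X]
  6. access Z: MISS. Cache (old->new): [X Z]
  7. access F: MISS, evict X. Cache (old->new): [Z F]
  8. access B: MISS, evict Z. Cache (old->new): [F B]
  9. access X: MISS, evict F. Cache (old->new): [B X]
  10. access F: MISS, evict B. Cache (old->new): [X F]
  11. access Z: MISS, evict X. Cache (old->new): [F Z]
  12. access B: MISS, evict F. Cache (old->new): [Z B]
  13. access B: HIT. Cache (old->new): [Z B]
  14. access X: MISS, evict Z. Cache (old->new): [B X]
  15. access Z: MISS, evict B. Cache (old->new): [X Z]
  16. access A: MISS, evict X. Cache (old->new): [Z A]
  17. access X: MISS, evict Z. Cache (old->new): [A X]
  18. access F: MISS, evict A. Cache (old->new): [X F]
  19. access B: MISS, evict X. Cache (old->new): [F B]
  20. access X: MISS, evict F. Cache (old->new): [B X]
  21. access Z: MISS, evict B. Cache (old->new): [X Z]
  22. access F: MISS, evict X. Cache (old->new): [Z F]
  23. access F: HIT. Cache (old->new): [Z F]
  24. access A: MISS, evict Z. Cache (old->new): [F A]
  25. access A: HIT. Cache (old->new): [F A]
  26. access X: MISS, evict F. Cache (old->new): [A X]
  27. access X: HIT. Cache (old->new): [A X]
  28. access F: MISS, evict A. Cache (old->new): [X F]
  29. access X: HIT. Cache (old->new): [X F]
  30. access X: HIT. Cache (old->new): [X F]
  31. access X: HIT. Cache (old->new): [X F]
  32. access X: HIT. Cache (old->new): [X F]
Total: 12 hits, 20 misses, 18 evictions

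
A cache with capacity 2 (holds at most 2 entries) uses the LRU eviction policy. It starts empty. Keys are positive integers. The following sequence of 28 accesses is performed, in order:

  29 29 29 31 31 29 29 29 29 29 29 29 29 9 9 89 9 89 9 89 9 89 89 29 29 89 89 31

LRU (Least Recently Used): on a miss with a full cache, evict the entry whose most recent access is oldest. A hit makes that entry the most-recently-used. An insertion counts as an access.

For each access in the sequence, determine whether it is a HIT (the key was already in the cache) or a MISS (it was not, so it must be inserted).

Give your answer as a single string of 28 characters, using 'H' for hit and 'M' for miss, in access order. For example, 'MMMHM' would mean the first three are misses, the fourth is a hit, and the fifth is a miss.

LRU simulation (capacity=2):
  1. access 29: MISS. Cache (LRU->MRU): [29]
  2. access 29: HIT. Cache (LRU->MRU): [29]
  3. access 29: HIT. Cache (LRU->MRU): [29]
  4. access 31: MISS. Cache (LRU->MRU): [29 31]
  5. access 31: HIT. Cache (LRU->MRU): [29 31]
  6. access 29: HIT. Cache (LRU->MRU): [31 29]
  7. access 29: HIT. Cache (LRU->MRU): [31 29]
  8. access 29: HIT. Cache (LRU->MRU): [31 29]
  9. access 29: HIT. Cache (LRU->MRU): [31 29]
  10. access 29: HIT. Cache (LRU->MRU): [31 29]
  11. access 29: HIT. Cache (LRU->MRU): [31 29]
  12. access 29: HIT. Cache (LRU->MRU): [31 29]
  13. access 29: HIT. Cache (LRU->MRU): [31 29]
  14. access 9: MISS, evict 31. Cache (LRU->MRU): [29 9]
  15. access 9: HIT. Cache (LRU->MRU): [29 9]
  16. access 89: MISS, evict 29. Cache (LRU->MRU): [9 89]
  17. access 9: HIT. Cache (LRU->MRU): [89 9]
  18. access 89: HIT. Cache (LRU->MRU): [9 89]
  19. access 9: HIT. Cache (LRU->MRU): [89 9]
  20. access 89: HIT. Cache (LRU->MRU): [9 89]
  21. access 9: HIT. Cache (LRU->MRU): [89 9]
  22. access 89: HIT. Cache (LRU->MRU): [9 89]
  23. access 89: HIT. Cache (LRU->MRU): [9 89]
  24. access 29: MISS, evict 9. Cache (LRU->MRU): [89 29]
  25. access 29: HIT. Cache (LRU->MRU): [89 29]
  26. access 89: HIT. Cache (LRU->MRU): [29 89]
  27. access 89: HIT. Cache (LRU->MRU): [29 89]
  28. access 31: MISS, evict 29. Cache (LRU->MRU): [89 31]
Total: 22 hits, 6 misses, 4 evictions

Answer: MHHMHHHHHHHHHMHMHHHHHHHMHHHM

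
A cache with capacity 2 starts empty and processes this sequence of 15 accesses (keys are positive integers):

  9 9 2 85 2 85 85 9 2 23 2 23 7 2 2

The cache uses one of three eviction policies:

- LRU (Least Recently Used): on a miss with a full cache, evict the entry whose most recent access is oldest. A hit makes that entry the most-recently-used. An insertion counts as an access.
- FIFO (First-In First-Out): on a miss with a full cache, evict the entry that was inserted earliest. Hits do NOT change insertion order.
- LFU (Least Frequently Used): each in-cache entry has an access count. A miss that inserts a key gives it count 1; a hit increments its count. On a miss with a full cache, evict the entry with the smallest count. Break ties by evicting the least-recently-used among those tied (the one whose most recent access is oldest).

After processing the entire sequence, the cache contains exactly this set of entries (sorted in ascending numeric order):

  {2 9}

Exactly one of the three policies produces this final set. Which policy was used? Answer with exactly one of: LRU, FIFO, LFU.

Simulating under each policy and comparing final sets:
  LRU: final set = {2 7} -> differs
  FIFO: final set = {2 7} -> differs
  LFU: final set = {2 9} -> MATCHES target
Only LFU produces the target set.

Answer: LFU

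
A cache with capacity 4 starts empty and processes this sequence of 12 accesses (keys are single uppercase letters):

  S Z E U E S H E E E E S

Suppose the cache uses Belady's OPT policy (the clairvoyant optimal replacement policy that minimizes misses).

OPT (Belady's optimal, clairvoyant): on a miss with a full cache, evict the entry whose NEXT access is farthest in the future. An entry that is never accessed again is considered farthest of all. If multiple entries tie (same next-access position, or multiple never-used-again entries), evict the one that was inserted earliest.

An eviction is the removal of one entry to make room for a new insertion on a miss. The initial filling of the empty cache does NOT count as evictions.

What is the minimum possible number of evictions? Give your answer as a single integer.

Answer: 1

Derivation:
OPT (Belady) simulation (capacity=4):
  1. access S: MISS. Cache: [S]
  2. access Z: MISS. Cache: [S Z]
  3. access E: MISS. Cache: [S Z E]
  4. access U: MISS. Cache: [S Z E U]
  5. access E: HIT. Next use of E: step 8. Cache: [S Z E U]
  6. access S: HIT. Next use of S: step 12. Cache: [S Z E U]
  7. access H: MISS, evict Z (next use: never). Cache: [S E U H]
  8. access E: HIT. Next use of E: step 9. Cache: [S E U H]
  9. access E: HIT. Next use of E: step 10. Cache: [S E U H]
  10. access E: HIT. Next use of E: step 11. Cache: [S E U H]
  11. access E: HIT. Next use of E: never. Cache: [S E U H]
  12. access S: HIT. Next use of S: never. Cache: [S E U H]
Total: 7 hits, 5 misses, 1 evictions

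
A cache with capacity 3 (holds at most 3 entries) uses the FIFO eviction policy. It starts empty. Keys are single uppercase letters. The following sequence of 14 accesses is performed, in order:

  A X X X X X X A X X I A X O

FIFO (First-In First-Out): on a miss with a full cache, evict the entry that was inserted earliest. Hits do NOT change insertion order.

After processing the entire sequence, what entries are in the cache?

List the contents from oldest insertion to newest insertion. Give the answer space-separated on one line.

FIFO simulation (capacity=3):
  1. access A: MISS. Cache (old->new): [A]
  2. access X: MISS. Cache (old->new): [A X]
  3. access X: HIT. Cache (old->new): [A X]
  4. access X: HIT. Cache (old->new): [A X]
  5. access X: HIT. Cache (old->new): [A X]
  6. access X: HIT. Cache (old->new): [A X]
  7. access X: HIT. Cache (old->new): [A X]
  8. access A: HIT. Cache (old->new): [A X]
  9. access X: HIT. Cache (old->new): [A X]
  10. access X: HIT. Cache (old->new): [A X]
  11. access I: MISS. Cache (old->new): [A X I]
  12. access A: HIT. Cache (old->new): [A X I]
  13. access X: HIT. Cache (old->new): [A X I]
  14. access O: MISS, evict A. Cache (old->new): [X I O]
Total: 10 hits, 4 misses, 1 evictions

Answer: X I O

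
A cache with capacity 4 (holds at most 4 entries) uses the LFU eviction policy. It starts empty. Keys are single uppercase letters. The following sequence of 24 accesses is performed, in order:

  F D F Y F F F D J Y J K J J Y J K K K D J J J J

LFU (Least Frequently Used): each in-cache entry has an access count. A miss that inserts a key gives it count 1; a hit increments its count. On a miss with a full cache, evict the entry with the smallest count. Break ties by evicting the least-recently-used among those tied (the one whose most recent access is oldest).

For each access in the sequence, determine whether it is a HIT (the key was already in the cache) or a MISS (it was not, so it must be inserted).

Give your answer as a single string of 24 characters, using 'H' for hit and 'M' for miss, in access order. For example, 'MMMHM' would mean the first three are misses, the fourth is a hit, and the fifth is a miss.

LFU simulation (capacity=4):
  1. access F: MISS. Cache: [F(c=1)]
  2. access D: MISS. Cache: [F(c=1) D(c=1)]
  3. access F: HIT, count now 2. Cache: [D(c=1) F(c=2)]
  4. access Y: MISS. Cache: [D(c=1) Y(c=1) F(c=2)]
  5. access F: HIT, count now 3. Cache: [D(c=1) Y(c=1) F(c=3)]
  6. access F: HIT, count now 4. Cache: [D(c=1) Y(c=1) F(c=4)]
  7. access F: HIT, count now 5. Cache: [D(c=1) Y(c=1) F(c=5)]
  8. access D: HIT, count now 2. Cache: [Y(c=1) D(c=2) F(c=5)]
  9. access J: MISS. Cache: [Y(c=1) J(c=1) D(c=2) F(c=5)]
  10. access Y: HIT, count now 2. Cache: [J(c=1) D(c=2) Y(c=2) F(c=5)]
  11. access J: HIT, count now 2. Cache: [D(c=2) Y(c=2) J(c=2) F(c=5)]
  12. access K: MISS, evict D(c=2). Cache: [K(c=1) Y(c=2) J(c=2) F(c=5)]
  13. access J: HIT, count now 3. Cache: [K(c=1) Y(c=2) J(c=3) F(c=5)]
  14. access J: HIT, count now 4. Cache: [K(c=1) Y(c=2) J(c=4) F(c=5)]
  15. access Y: HIT, count now 3. Cache: [K(c=1) Y(c=3) J(c=4) F(c=5)]
  16. access J: HIT, count now 5. Cache: [K(c=1) Y(c=3) F(c=5) J(c=5)]
  17. access K: HIT, count now 2. Cache: [K(c=2) Y(c=3) F(c=5) J(c=5)]
  18. access K: HIT, count now 3. Cache: [Y(c=3) K(c=3) F(c=5) J(c=5)]
  19. access K: HIT, count now 4. Cache: [Y(c=3) K(c=4) F(c=5) J(c=5)]
  20. access D: MISS, evict Y(c=3). Cache: [D(c=1) K(c=4) F(c=5) J(c=5)]
  21. access J: HIT, count now 6. Cache: [D(c=1) K(c=4) F(c=5) J(c=6)]
  22. access J: HIT, count now 7. Cache: [D(c=1) K(c=4) F(c=5) J(c=7)]
  23. access J: HIT, count now 8. Cache: [D(c=1) K(c=4) F(c=5) J(c=8)]
  24. access J: HIT, count now 9. Cache: [D(c=1) K(c=4) F(c=5) J(c=9)]
Total: 18 hits, 6 misses, 2 evictions

Answer: MMHMHHHHMHHMHHHHHHHMHHHH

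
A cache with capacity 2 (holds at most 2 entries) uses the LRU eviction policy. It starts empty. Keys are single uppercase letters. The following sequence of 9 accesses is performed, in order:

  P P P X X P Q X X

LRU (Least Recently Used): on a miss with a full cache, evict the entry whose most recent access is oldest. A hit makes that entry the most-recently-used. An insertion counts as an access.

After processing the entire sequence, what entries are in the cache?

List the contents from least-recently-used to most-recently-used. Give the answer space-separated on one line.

LRU simulation (capacity=2):
  1. access P: MISS. Cache (LRU->MRU): [P]
  2. access P: HIT. Cache (LRU->MRU): [P]
  3. access P: HIT. Cache (LRU->MRU): [P]
  4. access X: MISS. Cache (LRU->MRU): [P X]
  5. access X: HIT. Cache (LRU->MRU): [P X]
  6. access P: HIT. Cache (LRU->MRU): [X P]
  7. access Q: MISS, evict X. Cache (LRU->MRU): [P Q]
  8. access X: MISS, evict P. Cache (LRU->MRU): [Q X]
  9. access X: HIT. Cache (LRU->MRU): [Q X]
Total: 5 hits, 4 misses, 2 evictions

Answer: Q X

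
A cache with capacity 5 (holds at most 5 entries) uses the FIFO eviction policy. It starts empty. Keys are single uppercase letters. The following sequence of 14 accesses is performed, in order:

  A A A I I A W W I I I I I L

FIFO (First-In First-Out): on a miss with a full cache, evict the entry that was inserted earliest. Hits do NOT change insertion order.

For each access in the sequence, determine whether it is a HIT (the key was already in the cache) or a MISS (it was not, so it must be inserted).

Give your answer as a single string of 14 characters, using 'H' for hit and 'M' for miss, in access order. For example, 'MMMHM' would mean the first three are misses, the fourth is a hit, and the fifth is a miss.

Answer: MHHMHHMHHHHHHM

Derivation:
FIFO simulation (capacity=5):
  1. access A: MISS. Cache (old->new): [A]
  2. access A: HIT. Cache (old->new): [A]
  3. access A: HIT. Cache (old->new): [A]
  4. access I: MISS. Cache (old->new): [A I]
  5. access I: HIT. Cache (old->new): [A I]
  6. access A: HIT. Cache (old->new): [A I]
  7. access W: MISS. Cache (old->new): [A I W]
  8. access W: HIT. Cache (old->new): [A I W]
  9. access I: HIT. Cache (old->new): [A I W]
  10. access I: HIT. Cache (old->new): [A I W]
  11. access I: HIT. Cache (old->new): [A I W]
  12. access I: HIT. Cache (old->new): [A I W]
  13. access I: HIT. Cache (old->new): [A I W]
  14. access L: MISS. Cache (old->new): [A I W L]
Total: 10 hits, 4 misses, 0 evictions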